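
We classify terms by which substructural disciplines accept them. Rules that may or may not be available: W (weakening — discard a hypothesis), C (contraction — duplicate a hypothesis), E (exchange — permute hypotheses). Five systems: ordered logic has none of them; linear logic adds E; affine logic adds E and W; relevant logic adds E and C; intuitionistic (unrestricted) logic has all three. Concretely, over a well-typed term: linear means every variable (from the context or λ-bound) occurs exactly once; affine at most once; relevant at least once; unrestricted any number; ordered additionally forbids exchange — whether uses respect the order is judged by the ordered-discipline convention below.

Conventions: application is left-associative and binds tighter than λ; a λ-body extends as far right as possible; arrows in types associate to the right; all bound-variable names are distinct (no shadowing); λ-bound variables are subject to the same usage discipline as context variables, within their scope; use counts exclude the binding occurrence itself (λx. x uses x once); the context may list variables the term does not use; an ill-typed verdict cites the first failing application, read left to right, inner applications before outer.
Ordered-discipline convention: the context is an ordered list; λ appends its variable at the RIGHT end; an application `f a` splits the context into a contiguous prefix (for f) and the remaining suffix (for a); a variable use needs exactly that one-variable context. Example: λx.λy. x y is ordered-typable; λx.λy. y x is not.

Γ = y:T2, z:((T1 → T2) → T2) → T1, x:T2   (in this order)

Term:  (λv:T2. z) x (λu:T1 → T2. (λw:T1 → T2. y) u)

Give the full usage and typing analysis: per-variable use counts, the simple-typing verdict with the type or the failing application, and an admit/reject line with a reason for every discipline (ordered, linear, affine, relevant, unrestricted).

use counts: y ×1; z ×1; x ×1; v [bound] ×0; u [bound] ×1; w [bound] ×0
uses in reading order: z, x, y, u
typing: well-typed at T1
ordered ✗ (v, w never used (weakening))
linear ✗ (v, w never used (weakening))
affine ✓ (none of y, z, x, v, u, w used more than once)
relevant ✗ (v, w never used (weakening))
unrestricted ✓ (simply typable at T1; W, C, E all held)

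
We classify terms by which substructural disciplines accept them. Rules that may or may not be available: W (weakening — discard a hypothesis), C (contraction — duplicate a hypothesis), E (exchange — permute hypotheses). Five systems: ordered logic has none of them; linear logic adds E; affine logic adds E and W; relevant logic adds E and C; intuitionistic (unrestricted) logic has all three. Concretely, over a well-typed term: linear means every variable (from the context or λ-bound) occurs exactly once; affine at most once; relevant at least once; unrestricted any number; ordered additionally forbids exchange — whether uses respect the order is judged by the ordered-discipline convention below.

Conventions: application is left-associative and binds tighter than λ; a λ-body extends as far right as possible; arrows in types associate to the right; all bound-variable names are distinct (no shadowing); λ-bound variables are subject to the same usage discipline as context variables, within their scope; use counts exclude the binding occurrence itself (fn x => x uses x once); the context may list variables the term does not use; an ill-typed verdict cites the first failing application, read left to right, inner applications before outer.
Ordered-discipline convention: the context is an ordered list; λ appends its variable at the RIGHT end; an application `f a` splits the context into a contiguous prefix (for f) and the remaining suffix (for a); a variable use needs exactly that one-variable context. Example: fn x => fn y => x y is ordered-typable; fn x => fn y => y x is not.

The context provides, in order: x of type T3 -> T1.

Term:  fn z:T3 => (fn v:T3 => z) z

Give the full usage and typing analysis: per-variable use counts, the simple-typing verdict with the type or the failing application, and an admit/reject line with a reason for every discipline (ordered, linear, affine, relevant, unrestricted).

variable uses: x=0; z (λ-bound)=2; v (λ-bound)=0
left-to-right use order: z, z
typing: the term checks, with type T3 -> T3
ordered ✗ (uses contraction: z ×2; needs weakening: x, v unused)
linear ✗ (uses contraction: z ×2; needs weakening: x, v unused)
affine ✗ (uses contraction: z ×2)
relevant ✗ (needs weakening: x, v unused)
unrestricted ✓ (well-typed at T3 -> T3; no restrictions here)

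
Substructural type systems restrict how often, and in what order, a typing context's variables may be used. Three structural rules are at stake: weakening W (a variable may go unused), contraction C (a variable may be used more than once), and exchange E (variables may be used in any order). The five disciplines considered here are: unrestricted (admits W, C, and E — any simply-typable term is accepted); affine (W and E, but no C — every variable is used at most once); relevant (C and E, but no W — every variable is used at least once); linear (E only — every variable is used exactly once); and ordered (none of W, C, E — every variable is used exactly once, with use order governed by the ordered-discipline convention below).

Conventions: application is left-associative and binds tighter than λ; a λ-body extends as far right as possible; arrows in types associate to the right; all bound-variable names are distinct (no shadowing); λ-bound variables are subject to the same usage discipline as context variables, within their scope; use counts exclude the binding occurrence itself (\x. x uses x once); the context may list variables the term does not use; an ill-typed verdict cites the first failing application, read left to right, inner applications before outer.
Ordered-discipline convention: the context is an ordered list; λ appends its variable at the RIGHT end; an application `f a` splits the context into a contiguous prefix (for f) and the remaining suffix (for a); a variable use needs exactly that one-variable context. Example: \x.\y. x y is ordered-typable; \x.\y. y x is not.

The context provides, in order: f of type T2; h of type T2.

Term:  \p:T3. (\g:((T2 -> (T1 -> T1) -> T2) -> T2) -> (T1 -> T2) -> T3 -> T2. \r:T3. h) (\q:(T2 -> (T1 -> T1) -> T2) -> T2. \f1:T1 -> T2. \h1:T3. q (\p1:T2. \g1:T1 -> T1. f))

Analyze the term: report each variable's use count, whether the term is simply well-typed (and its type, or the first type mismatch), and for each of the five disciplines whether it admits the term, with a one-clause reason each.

usage: f: 1×; h: 1×; p (bound): 0×; g (bound): 0×; r (bound): 0×; q (bound): 1×; f1 (bound): 0×; h1 (bound): 0×; p1 (bound): 0×; g1 (bound): 0×
order of uses: h, q, f
typing: the term checks, with type T3 -> T3 -> T2
ordered: ✗ — p, g, r, f1, h1, p1, g1 never used (weakening)
linear: ✗ — p, g, r, f1, h1, p1, g1 never used (weakening)
affine: ✓ — none of f, h, p, g, r, q, f1, h1, p1, g1 used more than once
relevant: ✗ — p, g, r, f1, h1, p1, g1 never used (weakening)
unrestricted: ✓ — type-checks (T3 -> T3 -> T2) and nothing is barred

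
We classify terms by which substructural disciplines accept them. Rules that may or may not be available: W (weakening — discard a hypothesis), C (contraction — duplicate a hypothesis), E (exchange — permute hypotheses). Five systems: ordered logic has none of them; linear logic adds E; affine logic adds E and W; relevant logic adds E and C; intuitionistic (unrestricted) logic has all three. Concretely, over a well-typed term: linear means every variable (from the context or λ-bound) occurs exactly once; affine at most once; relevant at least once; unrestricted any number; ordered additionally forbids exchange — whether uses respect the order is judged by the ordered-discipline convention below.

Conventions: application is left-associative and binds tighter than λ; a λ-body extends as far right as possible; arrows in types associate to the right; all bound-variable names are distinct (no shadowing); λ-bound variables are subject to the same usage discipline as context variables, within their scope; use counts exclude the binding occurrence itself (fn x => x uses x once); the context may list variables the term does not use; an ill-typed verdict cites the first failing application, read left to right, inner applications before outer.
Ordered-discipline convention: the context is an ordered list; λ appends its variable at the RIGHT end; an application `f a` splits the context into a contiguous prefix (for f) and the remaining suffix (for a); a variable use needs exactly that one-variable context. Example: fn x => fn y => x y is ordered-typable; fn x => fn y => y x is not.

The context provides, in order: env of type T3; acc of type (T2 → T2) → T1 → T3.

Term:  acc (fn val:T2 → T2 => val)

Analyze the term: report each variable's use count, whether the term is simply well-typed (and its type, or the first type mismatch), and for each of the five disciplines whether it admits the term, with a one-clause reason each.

counts: env: 0×; acc: 1×; val [bound]: 1×
left-to-right use order: acc, val
typing: ill-typed: argument of type (T2 → T2) → T2 → T2 where T2 → T2 is required
ordered: ✗ — fails simple typing
linear: ✗ — a type mismatch blocks all five
affine: ✗ — the type mismatch rejects it
relevant: ✗ — not simply typable
unrestricted: ✗ — fails simple typing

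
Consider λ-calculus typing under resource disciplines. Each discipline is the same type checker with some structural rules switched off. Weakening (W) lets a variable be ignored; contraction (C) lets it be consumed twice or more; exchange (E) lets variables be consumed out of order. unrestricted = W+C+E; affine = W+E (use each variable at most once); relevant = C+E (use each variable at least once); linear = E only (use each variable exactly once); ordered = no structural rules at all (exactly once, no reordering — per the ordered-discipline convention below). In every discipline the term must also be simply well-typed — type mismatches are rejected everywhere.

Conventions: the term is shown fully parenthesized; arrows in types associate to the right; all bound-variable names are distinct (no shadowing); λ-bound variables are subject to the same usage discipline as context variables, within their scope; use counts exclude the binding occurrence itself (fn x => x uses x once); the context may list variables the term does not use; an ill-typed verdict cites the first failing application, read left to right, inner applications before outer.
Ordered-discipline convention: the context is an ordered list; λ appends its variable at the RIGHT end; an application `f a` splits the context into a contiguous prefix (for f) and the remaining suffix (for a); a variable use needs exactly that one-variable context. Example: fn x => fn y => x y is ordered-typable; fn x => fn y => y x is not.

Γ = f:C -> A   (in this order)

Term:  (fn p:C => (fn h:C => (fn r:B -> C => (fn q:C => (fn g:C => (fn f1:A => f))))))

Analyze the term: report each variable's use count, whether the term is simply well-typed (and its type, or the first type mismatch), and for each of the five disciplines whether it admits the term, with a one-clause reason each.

variable uses: f ×1; p (bound) ×0; h (bound) ×0; r (bound) ×0; q (bound) ×0; g (bound) ×0; f1 (bound) ×0
uses in reading order: f
typing: well-typed at C -> C -> (B -> C) -> C -> C -> A -> C -> A
ordered: ✗ — p, h, r, q, g, f1 left unused
linear: ✗ — p, h, r, q, g, f1 left unused
affine: ✓ — f, p, h, r, q, g, f1: no repeats, contraction unneeded
relevant: ✗ — p, h, r, q, g, f1 left unused
unrestricted: ✓ — well-typed at C -> C -> (B -> C) -> C -> C -> A -> C -> A; no restrictions here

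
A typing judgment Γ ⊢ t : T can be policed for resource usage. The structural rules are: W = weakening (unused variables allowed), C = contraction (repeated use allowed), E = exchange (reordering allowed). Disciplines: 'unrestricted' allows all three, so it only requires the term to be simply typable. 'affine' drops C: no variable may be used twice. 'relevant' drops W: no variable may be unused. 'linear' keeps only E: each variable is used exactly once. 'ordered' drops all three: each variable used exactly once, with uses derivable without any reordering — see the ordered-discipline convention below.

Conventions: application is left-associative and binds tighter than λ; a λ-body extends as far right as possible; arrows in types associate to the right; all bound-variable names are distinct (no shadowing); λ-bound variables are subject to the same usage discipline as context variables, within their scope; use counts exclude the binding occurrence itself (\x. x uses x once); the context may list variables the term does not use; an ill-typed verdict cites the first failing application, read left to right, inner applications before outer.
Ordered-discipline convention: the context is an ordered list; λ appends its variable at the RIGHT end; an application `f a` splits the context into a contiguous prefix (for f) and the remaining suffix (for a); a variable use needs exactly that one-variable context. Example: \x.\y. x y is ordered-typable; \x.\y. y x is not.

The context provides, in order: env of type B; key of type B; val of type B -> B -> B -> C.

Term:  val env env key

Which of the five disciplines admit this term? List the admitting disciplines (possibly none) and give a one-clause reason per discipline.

admitted by: relevant, unrestricted
variable uses: env: 2×, key: 1×, val: 1×
order of uses: val, env, env, key
typing: the term checks, with type C
ordered: ✗ — needs contraction — env ×2
linear: ✗ — needs contraction — env ×2
affine: ✗ — needs contraction — env ×2
relevant: ✓ — every one of env, key, val appears
unrestricted: ✓ — well-typed at C; no restrictions here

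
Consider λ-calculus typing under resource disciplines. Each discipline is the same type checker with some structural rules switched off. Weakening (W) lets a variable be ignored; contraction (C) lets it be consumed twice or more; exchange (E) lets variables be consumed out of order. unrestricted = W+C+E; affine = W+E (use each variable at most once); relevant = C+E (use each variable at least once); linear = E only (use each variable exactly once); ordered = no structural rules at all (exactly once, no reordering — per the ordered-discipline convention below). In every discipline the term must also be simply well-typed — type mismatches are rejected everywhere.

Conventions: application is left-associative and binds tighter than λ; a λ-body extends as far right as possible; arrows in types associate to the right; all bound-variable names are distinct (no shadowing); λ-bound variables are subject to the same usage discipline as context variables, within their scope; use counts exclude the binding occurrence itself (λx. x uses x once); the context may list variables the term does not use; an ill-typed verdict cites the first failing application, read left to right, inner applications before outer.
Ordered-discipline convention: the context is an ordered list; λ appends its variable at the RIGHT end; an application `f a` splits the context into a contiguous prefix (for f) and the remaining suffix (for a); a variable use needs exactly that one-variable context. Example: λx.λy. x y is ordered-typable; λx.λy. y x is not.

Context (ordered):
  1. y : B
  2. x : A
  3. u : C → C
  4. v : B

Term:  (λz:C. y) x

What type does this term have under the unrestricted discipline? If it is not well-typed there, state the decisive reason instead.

not well-typed under unrestricted — fails simple typing
use counts: y=1; x=1; u=0; v=0; z [bound]=0
uses in reading order: y, x
typing: ill-typed: argument of type A where C is required
summary: ordered ✗ · linear ✗ · affine ✗ · relevant ✗ · unrestricted ✗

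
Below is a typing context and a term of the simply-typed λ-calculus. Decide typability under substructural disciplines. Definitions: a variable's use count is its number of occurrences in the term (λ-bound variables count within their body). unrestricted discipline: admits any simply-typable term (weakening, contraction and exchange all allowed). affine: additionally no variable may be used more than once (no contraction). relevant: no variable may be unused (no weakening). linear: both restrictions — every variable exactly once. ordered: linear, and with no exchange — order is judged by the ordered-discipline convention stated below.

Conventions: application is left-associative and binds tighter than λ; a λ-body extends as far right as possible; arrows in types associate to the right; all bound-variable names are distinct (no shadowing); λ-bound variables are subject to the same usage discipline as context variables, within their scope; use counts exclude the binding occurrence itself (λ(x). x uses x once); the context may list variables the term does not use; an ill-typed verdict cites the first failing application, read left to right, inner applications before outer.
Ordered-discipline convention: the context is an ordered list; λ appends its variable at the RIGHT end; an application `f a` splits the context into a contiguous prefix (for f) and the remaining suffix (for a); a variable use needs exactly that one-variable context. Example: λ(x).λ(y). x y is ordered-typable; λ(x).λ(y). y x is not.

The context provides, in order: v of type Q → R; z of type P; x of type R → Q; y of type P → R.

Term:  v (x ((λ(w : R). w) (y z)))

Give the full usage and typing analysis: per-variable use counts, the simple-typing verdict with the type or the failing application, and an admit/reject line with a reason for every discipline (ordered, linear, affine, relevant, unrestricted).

variable uses: v ×1; z ×1; x ×1; y ×1; w (bound) ×1
order of uses: v, x, w, y, z
typing: ✓ — R
ordered: ✗ — no contiguous prefix/suffix split fits v, x, w, y, z
linear: ✓ — v, z, x, y, w: one use apiece
affine: ✓ — at most one use each (v, z, x, y, w)
relevant: ✓ — every one of v, z, x, y, w appears
unrestricted: ✓ — simply typable at R; W, C, E all held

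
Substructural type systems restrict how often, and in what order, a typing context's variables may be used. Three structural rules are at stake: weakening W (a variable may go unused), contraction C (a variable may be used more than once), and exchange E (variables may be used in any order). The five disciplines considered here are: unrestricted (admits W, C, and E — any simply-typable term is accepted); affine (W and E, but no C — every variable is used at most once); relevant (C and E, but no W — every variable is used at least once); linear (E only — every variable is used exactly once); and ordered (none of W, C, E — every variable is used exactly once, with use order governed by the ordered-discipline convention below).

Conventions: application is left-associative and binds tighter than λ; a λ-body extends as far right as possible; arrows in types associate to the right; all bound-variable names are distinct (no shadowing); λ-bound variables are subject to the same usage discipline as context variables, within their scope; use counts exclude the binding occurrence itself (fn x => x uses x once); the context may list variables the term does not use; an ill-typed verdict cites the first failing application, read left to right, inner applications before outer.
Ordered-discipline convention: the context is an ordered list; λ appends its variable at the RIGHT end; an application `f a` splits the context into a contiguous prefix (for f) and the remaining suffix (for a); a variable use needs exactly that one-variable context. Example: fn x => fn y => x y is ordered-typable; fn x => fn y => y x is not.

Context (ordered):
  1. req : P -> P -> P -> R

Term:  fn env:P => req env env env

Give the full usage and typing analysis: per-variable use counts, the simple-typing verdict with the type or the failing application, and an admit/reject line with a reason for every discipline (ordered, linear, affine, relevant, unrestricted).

variable uses: req ×1, env [bound] ×3
left-to-right use order: req, env, env, env
typing: the term checks, with type P -> R
ordered: ✗ — uses contraction: env ×3
linear: ✗ — uses contraction: env ×3
affine: ✗ — uses contraction: env ×3
relevant: ✓ — at least one use each (req, env)
unrestricted: ✓ — well-typed at P -> R; no restrictions here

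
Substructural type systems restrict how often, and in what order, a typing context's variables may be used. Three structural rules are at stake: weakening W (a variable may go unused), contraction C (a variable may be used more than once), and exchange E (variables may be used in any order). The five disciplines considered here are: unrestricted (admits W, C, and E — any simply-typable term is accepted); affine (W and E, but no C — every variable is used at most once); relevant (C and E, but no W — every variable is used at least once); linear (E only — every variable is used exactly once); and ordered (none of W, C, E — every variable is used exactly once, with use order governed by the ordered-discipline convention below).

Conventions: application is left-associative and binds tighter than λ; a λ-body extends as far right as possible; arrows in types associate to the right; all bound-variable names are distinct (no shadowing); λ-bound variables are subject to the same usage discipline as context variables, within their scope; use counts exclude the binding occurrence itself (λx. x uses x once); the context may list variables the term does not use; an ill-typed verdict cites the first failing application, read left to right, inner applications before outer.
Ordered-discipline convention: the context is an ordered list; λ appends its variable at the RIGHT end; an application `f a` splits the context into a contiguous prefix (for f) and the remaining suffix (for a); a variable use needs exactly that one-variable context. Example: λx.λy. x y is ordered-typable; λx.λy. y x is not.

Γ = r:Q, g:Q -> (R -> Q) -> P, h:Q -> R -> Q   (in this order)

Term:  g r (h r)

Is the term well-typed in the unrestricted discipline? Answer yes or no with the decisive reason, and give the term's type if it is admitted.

yes — typability at P is all that's needed; term : P
counts: r: 2×, g: 1×, h: 1×
uses in reading order: g, r, h, r
typing: well-typed at P
summary: ordered ✗ · linear ✗ · affine ✗ · relevant ✓ · unrestricted ✓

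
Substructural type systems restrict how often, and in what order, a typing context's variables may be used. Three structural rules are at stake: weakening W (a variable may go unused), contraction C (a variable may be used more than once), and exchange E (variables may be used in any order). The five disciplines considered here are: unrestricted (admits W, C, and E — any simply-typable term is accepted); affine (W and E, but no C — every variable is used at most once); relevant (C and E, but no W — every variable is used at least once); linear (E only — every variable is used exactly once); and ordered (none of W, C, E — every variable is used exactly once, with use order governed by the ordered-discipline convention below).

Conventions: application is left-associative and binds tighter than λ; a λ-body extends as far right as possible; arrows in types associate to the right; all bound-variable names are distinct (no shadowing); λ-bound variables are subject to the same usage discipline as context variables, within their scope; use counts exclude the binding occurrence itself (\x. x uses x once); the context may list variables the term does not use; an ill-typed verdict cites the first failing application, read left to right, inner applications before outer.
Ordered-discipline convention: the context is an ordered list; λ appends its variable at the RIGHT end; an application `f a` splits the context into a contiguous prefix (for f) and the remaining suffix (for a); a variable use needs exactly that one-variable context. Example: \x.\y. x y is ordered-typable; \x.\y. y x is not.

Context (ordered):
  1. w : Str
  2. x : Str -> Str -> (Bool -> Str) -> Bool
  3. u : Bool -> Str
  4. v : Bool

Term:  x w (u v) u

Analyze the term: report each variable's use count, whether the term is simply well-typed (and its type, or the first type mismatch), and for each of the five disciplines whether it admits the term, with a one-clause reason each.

usage: w=1, x=1, u=2, v=1
order of uses: x, w, u, v, u
typing: well-typed — term : Bool
ordered ✗ (uses contraction: u ×2)
linear ✗ (uses contraction: u ×2)
affine ✗ (uses contraction: u ×2)
relevant ✓ (at least one use each (w, x, u, v))
unrestricted ✓ (simply typable at Bool; W, C, E all held)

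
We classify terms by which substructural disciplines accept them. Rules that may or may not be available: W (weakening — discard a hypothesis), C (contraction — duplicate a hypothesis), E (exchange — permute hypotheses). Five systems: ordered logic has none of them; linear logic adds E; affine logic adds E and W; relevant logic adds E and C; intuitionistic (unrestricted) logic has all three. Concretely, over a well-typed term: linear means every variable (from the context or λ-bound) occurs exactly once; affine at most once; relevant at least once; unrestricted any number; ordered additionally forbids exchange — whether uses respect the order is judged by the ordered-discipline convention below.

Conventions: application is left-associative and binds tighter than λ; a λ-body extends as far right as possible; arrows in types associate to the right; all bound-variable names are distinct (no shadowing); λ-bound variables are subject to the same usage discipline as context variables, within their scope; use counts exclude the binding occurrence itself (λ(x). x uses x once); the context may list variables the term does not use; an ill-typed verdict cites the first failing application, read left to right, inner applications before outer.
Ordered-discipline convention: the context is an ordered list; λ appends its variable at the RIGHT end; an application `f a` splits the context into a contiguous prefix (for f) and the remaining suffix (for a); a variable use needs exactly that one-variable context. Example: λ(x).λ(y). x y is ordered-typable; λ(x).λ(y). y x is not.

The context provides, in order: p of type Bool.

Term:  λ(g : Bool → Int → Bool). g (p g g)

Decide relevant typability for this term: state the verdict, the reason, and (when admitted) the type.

no — fails simple typing
counts: p: 1×, g (λ-bound): 3×
order of uses: g, p, g, g
typing: ill-typed: non-function type Bool applied to an argument
across the five disciplines: ordered ✗ · linear ✗ · affine ✗ · relevant ✗ · unrestricted ✗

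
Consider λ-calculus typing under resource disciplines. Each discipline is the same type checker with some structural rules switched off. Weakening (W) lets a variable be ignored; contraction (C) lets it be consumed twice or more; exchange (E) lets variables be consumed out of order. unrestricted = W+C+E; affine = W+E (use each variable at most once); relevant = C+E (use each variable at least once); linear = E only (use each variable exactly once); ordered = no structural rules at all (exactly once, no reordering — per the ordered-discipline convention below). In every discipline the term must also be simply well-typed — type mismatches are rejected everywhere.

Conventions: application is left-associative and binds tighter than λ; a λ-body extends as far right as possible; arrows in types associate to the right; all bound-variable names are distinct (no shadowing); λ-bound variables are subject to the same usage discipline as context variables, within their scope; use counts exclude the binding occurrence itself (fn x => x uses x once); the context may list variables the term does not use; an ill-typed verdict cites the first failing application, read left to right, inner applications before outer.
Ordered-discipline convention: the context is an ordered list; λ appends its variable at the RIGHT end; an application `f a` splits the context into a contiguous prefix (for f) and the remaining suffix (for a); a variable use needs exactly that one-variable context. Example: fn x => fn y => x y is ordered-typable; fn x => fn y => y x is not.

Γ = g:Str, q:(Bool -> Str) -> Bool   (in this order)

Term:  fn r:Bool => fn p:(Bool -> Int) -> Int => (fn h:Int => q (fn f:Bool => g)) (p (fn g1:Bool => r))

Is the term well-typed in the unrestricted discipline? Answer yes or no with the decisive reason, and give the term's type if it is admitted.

no — a type mismatch blocks all five
counts: g: 1×, q: 1×, r [bound]: 1×, p [bound]: 1×, h [bound]: 0×, f [bound]: 0×, g1 [bound]: 0×
use order (left to right): q, g, p, r
typing: ill-typed: argument of type Bool -> Bool where Bool -> Int is required
summary: ordered ✗ · linear ✗ · affine ✗ · relevant ✗ · unrestricted ✗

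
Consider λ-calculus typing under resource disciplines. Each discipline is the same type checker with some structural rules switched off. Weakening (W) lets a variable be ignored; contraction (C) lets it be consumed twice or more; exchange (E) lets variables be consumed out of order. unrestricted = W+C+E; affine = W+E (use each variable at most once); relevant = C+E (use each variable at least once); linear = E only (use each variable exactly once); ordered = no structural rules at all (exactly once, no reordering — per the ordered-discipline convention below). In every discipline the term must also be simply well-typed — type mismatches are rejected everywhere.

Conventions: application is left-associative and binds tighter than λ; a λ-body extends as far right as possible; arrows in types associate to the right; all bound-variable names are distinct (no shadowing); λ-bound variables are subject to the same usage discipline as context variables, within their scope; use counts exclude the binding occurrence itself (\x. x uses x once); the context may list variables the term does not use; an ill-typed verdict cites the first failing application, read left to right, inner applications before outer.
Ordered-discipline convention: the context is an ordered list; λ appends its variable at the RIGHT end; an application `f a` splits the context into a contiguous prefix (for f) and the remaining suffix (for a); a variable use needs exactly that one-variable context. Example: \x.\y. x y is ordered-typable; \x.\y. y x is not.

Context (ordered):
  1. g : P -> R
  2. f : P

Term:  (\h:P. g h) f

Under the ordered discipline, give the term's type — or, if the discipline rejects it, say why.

term : R
variable uses: g: 1×, f: 1×, h (bound): 1×
left-to-right use order: g, h, f
typing: ✓ — R
all disciplines: ordered ✓ | linear ✓ | affine ✓ | relevant ✓ | unrestricted ✓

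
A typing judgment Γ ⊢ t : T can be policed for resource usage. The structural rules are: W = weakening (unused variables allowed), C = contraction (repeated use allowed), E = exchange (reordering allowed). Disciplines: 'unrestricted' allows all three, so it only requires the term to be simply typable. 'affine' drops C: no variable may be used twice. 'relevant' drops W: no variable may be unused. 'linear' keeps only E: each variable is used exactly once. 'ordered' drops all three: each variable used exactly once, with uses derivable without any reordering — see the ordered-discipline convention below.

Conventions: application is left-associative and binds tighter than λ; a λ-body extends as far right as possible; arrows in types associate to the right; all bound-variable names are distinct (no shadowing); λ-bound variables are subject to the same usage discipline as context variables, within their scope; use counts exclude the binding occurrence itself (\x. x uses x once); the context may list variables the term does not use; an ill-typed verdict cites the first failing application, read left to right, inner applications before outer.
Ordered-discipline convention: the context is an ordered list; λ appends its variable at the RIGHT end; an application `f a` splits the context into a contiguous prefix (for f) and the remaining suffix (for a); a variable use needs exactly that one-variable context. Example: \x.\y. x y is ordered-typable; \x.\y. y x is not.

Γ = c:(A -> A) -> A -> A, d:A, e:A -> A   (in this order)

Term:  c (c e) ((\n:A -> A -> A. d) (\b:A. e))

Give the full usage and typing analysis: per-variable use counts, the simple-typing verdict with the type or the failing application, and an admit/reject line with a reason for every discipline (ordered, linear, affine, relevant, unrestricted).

variable uses: c: 2×; d: 1×; e: 2×; n (λ-bound): 0×; b (λ-bound): 0×
order of uses: c, c, e, d, e
typing: the term checks, with type A
ordered: ✗ — needs contraction — c ×2, e ×2; unused: n, b — weakening required
linear: ✗ — needs contraction — c ×2, e ×2; unused: n, b — weakening required
affine: ✗ — needs contraction — c ×2, e ×2
relevant: ✗ — unused: n, b — weakening required
unrestricted: ✓ — simply typable at A; W, C, E all held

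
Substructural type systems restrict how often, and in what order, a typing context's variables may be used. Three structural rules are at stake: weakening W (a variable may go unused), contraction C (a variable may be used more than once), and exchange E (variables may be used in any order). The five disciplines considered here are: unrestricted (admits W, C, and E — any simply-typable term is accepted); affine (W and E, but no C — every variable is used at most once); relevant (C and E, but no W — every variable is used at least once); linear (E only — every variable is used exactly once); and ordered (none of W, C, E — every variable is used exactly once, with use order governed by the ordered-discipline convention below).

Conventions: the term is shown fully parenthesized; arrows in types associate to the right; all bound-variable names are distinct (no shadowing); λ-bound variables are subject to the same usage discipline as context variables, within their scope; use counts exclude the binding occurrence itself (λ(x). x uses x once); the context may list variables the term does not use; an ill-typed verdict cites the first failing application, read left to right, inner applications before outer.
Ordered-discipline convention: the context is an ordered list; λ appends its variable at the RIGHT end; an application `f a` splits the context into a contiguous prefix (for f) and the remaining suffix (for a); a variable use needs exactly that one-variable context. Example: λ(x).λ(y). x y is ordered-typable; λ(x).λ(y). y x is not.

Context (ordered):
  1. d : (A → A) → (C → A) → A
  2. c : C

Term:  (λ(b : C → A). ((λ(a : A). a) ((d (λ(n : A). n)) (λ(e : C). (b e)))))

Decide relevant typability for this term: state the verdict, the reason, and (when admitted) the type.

no — unused: c — weakening required
use counts: d: 1×; c: 0×; b [bound]: 1×; a [bound]: 1×; n [bound]: 1×; e [bound]: 1×
order of uses: a, d, n, b, e
typing: well-typed at (C → A) → A
summary: ordered ✗, linear ✗, affine ✓, relevant ✗, unrestricted ✓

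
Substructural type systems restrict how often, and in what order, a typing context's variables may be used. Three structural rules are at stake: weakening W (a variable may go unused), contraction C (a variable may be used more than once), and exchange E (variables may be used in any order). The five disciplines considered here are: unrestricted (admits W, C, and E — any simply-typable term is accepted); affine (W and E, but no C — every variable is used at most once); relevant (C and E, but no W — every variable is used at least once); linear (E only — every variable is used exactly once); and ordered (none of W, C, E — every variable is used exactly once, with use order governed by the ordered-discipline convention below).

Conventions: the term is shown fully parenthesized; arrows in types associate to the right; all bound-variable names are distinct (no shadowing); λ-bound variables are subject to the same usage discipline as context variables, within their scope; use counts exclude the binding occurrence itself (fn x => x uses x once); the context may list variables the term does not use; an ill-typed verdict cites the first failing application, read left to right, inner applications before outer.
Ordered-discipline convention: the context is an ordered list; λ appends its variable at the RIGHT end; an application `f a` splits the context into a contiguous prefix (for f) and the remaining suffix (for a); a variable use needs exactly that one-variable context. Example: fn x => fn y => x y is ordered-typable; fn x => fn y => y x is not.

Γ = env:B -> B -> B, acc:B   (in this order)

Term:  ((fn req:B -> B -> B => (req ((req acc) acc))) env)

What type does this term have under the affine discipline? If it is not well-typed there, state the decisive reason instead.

not well-typed under affine — needs contraction — acc ×2, req ×2
counts: env: 1×, acc: 2×, req (bound): 2×
left-to-right use order: req, req, acc, acc, env
typing: well-typed at B -> B
per-discipline verdicts: ordered ✗ · linear ✗ · affine ✗ · relevant ✓ · unrestricted ✓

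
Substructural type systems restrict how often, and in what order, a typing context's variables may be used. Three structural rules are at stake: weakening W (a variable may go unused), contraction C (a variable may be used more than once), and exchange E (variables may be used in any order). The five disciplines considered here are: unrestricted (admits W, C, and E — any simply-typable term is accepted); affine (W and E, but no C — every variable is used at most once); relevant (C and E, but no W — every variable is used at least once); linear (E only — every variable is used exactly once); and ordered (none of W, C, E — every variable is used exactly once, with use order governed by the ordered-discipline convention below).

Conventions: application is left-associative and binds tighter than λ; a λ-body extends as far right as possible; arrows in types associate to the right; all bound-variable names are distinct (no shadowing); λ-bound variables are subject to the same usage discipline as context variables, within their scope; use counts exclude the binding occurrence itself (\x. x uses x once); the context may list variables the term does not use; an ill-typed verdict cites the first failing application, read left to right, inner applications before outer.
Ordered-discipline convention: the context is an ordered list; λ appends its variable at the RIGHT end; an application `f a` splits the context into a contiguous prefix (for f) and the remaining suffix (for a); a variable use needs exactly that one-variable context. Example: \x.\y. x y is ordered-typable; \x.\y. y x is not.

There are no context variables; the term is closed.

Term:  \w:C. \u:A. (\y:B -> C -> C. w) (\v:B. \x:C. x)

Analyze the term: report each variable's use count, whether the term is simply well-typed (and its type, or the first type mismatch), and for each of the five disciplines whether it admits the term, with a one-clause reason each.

use counts: w [bound] ×1; u [bound] ×0; y [bound] ×0; v [bound] ×0; x [bound] ×1
use order (left to right): w, x
typing: well-typed at C -> A -> C
ordered ✗ (u, y, v never used (weakening))
linear ✗ (u, y, v never used (weakening))
affine ✓ (w, u, y, v, x: no repeats, contraction unneeded)
relevant ✗ (u, y, v never used (weakening))
unrestricted ✓ (typability at C -> A -> C is all that's needed)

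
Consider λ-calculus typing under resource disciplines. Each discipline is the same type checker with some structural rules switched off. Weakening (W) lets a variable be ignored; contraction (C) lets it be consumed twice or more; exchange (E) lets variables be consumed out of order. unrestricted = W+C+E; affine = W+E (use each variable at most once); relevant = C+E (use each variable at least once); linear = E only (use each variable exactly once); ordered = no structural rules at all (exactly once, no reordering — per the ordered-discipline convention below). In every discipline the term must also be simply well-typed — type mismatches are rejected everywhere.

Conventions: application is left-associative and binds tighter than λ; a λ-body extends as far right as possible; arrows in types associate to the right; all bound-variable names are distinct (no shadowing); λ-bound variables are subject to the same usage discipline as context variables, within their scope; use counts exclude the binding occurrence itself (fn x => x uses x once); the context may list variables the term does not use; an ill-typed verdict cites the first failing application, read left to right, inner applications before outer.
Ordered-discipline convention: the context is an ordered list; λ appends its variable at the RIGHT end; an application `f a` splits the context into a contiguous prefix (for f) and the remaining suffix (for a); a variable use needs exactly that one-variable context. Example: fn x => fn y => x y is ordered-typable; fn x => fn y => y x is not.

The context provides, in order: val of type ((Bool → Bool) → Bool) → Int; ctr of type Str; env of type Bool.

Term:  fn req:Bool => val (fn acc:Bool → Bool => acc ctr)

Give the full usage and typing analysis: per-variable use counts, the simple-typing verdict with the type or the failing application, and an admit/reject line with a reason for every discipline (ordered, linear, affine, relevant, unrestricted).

use counts: val: 1×; ctr: 1×; env: 0×; req (λ-bound): 0×; acc (λ-bound): 1×
uses in reading order: val, acc, ctr
typing: ill-typed: argument of type Str where Bool is required
ordered: ✗, the type mismatch rejects it
linear: ✗, not simply typable
affine: ✗, fails simple typing
relevant: ✗, a type mismatch blocks all five
unrestricted: ✗, the type mismatch rejects it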